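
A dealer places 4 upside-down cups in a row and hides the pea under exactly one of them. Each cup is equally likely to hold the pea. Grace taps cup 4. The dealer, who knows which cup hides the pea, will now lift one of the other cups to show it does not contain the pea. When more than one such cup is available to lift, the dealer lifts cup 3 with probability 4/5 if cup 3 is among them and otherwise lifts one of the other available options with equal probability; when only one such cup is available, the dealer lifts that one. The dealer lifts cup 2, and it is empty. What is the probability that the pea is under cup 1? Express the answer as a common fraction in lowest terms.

1/4

Consider each possible location of the pea in turn.
If it is under cup 1 (prior 1/4): cup 3 is available but not opened, probability 1/5; weight (1/4)·(1/5) = 1/20.
If it is under cup 2 (prior 1/4): the dealer opened cup 2, so this case is ruled out; weight (1/4)·0 = 0.
If it is under cup 3 (prior 1/4): cup 3 holds the prize so is unavailable; the dealer chooses uniformly among the 2 others, probability 1/2; weight (1/4)·(1/2) = 1/8.
If it is under cup 4 (prior 1/4): cup 3 is available but not opened; cup 2 gets probability (1 − 4/5)/2 = 1/10; weight (1/4)·(1/10) = 1/40.
The weights sum to 1/5.
So P(the pea under cup 1 | the dealer opened cup 2) = (1/20) / (1/5) = 1/4.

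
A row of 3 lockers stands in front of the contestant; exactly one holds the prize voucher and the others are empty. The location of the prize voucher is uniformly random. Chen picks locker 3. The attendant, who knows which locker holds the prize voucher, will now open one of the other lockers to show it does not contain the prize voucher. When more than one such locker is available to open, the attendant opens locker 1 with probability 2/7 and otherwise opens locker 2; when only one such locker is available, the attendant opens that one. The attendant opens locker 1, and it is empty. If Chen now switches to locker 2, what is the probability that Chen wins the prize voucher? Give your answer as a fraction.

7/9

Condition on the true location of the prize voucher.
If it is in locker 1 (prior 1/3): the attendant opened locker 1, so this case is ruled out; weight (1/3)·0 = 0.
If it is in locker 2 (prior 1/3): only locker 1 is available, probability 1; weight (1/3)·1 = 1/3.
If it is in locker 3 (prior 1/3): locker 1 is available, opened with probability 2/7; weight (1/3)·(2/7) = 2/21.
The weights sum to 3/7.
So P(the prize voucher in locker 2 | the attendant opened locker 1) = (1/3) / (3/7) = 7/9.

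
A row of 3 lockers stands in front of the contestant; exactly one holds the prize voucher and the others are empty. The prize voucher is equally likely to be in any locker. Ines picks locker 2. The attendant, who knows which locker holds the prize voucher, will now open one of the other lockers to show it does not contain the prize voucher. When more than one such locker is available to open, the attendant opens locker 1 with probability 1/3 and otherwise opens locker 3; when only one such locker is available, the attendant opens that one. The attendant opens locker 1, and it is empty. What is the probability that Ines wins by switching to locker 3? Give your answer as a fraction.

3/4

Consider each possible location of the prize voucher in turn.
If it is in locker 1 (prior 1/3): the attendant opened locker 1, so this case is ruled out; weight (1/3)·0 = 0.
If it is in locker 2 (prior 1/3): locker 1 is available, opened with probability 1/3; weight (1/3)·(1/3) = 1/9.
If it is in locker 3 (prior 1/3): only locker 1 is available, probability 1; weight (1/3)·1 = 1/3.
The weights sum to 4/9.
So P(the prize voucher in locker 3 | the attendant opened locker 1) = (1/3) / (4/9) = 3/4.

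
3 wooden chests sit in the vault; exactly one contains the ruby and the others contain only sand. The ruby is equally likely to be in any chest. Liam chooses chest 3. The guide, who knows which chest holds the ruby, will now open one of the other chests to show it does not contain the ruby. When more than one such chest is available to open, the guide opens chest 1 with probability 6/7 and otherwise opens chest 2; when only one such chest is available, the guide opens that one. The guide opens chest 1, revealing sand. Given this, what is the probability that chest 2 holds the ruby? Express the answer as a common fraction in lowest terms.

7/13

Apply Bayes' rule, conditioning on where the ruby actually is.
If it is in chest 1 (prior 1/3): the guide opened chest 1, so this case is ruled out; weight (1/3)·0 = 0.
If it is in chest 2 (prior 1/3): only chest 1 is available, probability 1; weight (1/3)·1 = 1/3.
If it is in chest 3 (prior 1/3): chest 1 is available, opened with probability 6/7; weight (1/3)·(6/7) = 2/7.
The weights sum to 13/21.
So P(the ruby in chest 2 | the guide opened chest 1) = (1/3) / (13/21) = 7/13.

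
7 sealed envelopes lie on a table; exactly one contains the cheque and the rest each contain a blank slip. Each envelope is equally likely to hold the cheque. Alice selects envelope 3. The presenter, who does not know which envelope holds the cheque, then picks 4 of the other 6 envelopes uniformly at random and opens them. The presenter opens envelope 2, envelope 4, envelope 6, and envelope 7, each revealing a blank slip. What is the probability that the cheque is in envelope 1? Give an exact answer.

1/3

Condition on the true location of the cheque.
If it is in any of envelopes 1, 3, and 5 (prior 1/7 each): the presenter picks exactly this set with probability 1/15 regardless, and none is the prize; weight (1/7)·(1/15) = 1/105 each.
If it is in any of envelopes 2, 4, 6, and 7 (prior 1/7 each): that envelope was opened and seen not to hold the prize — ruled out; weight (1/7)·0 = 0 each.
The weights sum to 1/35.
So P(the cheque in envelope 1 | the presenter opened envelope 2, envelope 4, envelope 6, and envelope 7) = (1/105) / (1/35) = 1/3.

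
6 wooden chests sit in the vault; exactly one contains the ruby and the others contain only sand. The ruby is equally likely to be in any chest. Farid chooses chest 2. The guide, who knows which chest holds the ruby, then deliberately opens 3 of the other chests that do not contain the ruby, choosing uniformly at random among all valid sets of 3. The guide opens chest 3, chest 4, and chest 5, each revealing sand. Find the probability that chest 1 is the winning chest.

Apply Bayes' rule, conditioning on where the ruby actually is.
If it is in either of chests 1 and 6 (prior 1/6 each): the guide has 4 equally likely choices, so probability 1/4; weight (1/6)·(1/4) = 1/24 each.
If it is in chest 2 (prior 1/6): the guide has 10 equally likely choices, so probability 1/10; weight (1/6)·(1/10) = 1/60.
If it is in any of chests 3, 4, and 5 (prior 1/6 each): that chest was opened and seen not to hold the prize — ruled out; weight (1/6)·0 = 0 each.
The weights sum to 1/10.
So P(the ruby in chest 1 | the guide opened chest 3, chest 4, and chest 5) = (1/24) / (1/10) = 5/12.

5/12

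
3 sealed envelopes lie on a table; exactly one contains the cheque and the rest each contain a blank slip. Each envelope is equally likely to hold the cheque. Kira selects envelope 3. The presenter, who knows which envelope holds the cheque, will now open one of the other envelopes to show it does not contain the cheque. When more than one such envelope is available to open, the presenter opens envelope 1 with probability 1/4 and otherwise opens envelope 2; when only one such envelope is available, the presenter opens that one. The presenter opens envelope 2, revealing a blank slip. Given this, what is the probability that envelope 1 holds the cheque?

4/7

Apply Bayes' rule, conditioning on where the cheque actually is.
If it is in envelope 1 (prior 1/3): only envelope 2 is available, probability 1; weight (1/3)·1 = 1/3.
If it is in envelope 2 (prior 1/3): the presenter opened envelope 2, so this case is ruled out; weight (1/3)·0 = 0.
If it is in envelope 3 (prior 1/3): envelope 1 is available but not opened, probability 3/4; weight (1/3)·(3/4) = 1/4.
The weights sum to 7/12.
So P(the cheque in envelope 1 | the presenter opened envelope 2) = (1/3) / (7/12) = 4/7.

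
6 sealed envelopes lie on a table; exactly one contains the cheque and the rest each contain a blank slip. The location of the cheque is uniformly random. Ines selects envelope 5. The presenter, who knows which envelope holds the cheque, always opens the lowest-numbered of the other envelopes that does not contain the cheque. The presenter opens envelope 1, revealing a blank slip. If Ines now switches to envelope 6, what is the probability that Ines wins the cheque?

1/5

Consider each possible location of the cheque in turn.
If it is in envelope 1 (prior 1/6): the presenter opened envelope 1, so this case is ruled out; weight (1/6)·0 = 0.
If it is in any of envelopes 2, 3, 4, 5, and 6 (prior 1/6 each): envelope 1 is the lowest-numbered option available, probability 1; weight (1/6)·1 = 1/6 each.
The weights sum to 5/6.
So P(the cheque in envelope 6 | the presenter opened envelope 1) = (1/6) / (5/6) = 1/5.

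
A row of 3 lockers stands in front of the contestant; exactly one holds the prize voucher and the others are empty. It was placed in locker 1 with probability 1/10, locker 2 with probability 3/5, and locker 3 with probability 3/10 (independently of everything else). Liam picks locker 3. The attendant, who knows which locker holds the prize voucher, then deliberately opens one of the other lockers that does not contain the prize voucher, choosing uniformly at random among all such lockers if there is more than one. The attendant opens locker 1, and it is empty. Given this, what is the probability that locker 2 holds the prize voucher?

4/5

Consider each possible location of the prize voucher in turn.
If it is in locker 1 (prior 1/10): the attendant opened locker 1, so this case is ruled out; weight (1/10)·0 = 0.
If it is in locker 2 (prior 3/5): the attendant has no choice, probability 1; weight (3/5)·1 = 3/5.
If it is in locker 3 (prior 3/10): the attendant has 2 equally likely choices, so probability 1/2; weight (3/10)·(1/2) = 3/20.
The weights sum to 3/4.
So P(the prize voucher in locker 2 | the attendant opened locker 1) = (3/5) / (3/4) = 4/5.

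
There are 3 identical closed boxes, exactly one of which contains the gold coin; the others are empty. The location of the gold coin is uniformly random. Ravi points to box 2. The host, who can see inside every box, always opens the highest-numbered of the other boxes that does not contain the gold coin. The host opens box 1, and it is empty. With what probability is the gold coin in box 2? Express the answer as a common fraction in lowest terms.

0

Condition on the true location of the gold coin.
If it is in box 1 (prior 1/3): the host opened box 1, so this case is ruled out; weight (1/3)·0 = 0.
If it is in box 2 (prior 1/3): the host would have opened box 3 instead, probability 0; weight (1/3)·0 = 0.
If it is in box 3 (prior 1/3): box 1 is the highest-numbered option available, probability 1; weight (1/3)·1 = 1/3.
The weights sum to 1/3.
So P(the gold coin in box 2 | the host opened box 1) = 0 / (1/3) = 0.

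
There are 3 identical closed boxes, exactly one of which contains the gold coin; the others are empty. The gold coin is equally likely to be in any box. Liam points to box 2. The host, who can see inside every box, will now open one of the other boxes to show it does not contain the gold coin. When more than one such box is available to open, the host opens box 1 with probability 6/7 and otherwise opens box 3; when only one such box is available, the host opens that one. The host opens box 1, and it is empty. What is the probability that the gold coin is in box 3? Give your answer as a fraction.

Apply Bayes' rule, conditioning on where the gold coin actually is.
If it is in box 1 (prior 1/3): the host opened box 1, so this case is ruled out; weight (1/3)·0 = 0.
If it is in box 2 (prior 1/3): box 1 is available, opened with probability 6/7; weight (1/3)·(6/7) = 2/7.
If it is in box 3 (prior 1/3): only box 1 is available, probability 1; weight (1/3)·1 = 1/3.
The weights sum to 13/21.
So P(the gold coin in box 3 | the host opened box 1) = (1/3) / (13/21) = 7/13.

7/13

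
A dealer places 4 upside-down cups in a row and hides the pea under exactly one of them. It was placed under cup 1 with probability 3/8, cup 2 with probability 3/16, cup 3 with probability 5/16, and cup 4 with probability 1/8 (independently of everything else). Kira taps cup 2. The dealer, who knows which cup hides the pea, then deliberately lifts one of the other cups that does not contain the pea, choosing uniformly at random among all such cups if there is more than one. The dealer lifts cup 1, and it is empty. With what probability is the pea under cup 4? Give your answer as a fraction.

2/9

Condition on the true location of the pea.
If it is under cup 1 (prior 3/8): the dealer opened cup 1, so this case is ruled out; weight (3/8)·0 = 0.
If it is under cup 2 (prior 3/16): the dealer has 3 equally likely choices, so probability 1/3; weight (3/16)·(1/3) = 1/16.
If it is under cup 3 (prior 5/16): the dealer has 2 equally likely choices, so probability 1/2; weight (5/16)·(1/2) = 5/32.
If it is under cup 4 (prior 1/8): the dealer has 2 equally likely choices, so probability 1/2; weight (1/8)·(1/2) = 1/16.
The weights sum to 9/32.
So P(the pea under cup 4 | the dealer opened cup 1) = (1/16) / (9/32) = 2/9.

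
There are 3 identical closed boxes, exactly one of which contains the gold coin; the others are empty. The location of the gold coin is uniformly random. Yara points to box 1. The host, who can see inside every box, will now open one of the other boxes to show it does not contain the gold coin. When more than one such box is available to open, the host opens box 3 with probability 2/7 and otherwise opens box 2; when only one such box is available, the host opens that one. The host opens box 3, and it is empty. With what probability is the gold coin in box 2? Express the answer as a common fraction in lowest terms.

7/9

Consider each possible location of the gold coin in turn.
If it is in box 1 (prior 1/3): box 3 is available, opened with probability 2/7; weight (1/3)·(2/7) = 2/21.
If it is in box 2 (prior 1/3): only box 3 is available, probability 1; weight (1/3)·1 = 1/3.
If it is in box 3 (prior 1/3): the host opened box 3, so this case is ruled out; weight (1/3)·0 = 0.
The weights sum to 3/7.
So P(the gold coin in box 2 | the host opened box 3) = (1/3) / (3/7) = 7/9.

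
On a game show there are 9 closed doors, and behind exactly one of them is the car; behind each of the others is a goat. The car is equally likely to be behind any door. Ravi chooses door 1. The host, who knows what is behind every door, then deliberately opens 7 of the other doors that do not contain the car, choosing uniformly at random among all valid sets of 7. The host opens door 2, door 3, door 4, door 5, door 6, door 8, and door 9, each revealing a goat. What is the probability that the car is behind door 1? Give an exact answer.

1/9

Condition on the true location of the car.
If it is behind door 1 (prior 1/9): the host has 8 equally likely choices, so probability 1/8; weight (1/9)·(1/8) = 1/72.
If it is behind any of doors 2, 3, 4, 5, 6, 8, and 9 (prior 1/9 each): that door was opened and seen not to hold the prize — ruled out; weight (1/9)·0 = 0 each.
If it is behind door 7 (prior 1/9): the host has no choice, probability 1; weight (1/9)·1 = 1/9.
The weights sum to 1/8.
So P(the car behind door 1 | the host opened door 2, door 3, door 4, door 5, door 6, door 8, and door 9) = (1/72) / (1/8) = 1/9.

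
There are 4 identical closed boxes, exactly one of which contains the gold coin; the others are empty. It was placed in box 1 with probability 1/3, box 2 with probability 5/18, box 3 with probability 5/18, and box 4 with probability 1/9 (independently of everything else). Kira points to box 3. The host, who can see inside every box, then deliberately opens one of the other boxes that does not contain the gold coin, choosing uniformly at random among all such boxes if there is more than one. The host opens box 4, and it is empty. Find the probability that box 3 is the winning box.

10/43

Condition on the true location of the gold coin.
If it is in box 1 (prior 1/3): the host has 2 equally likely choices, so probability 1/2; weight (1/3)·(1/2) = 1/6.
If it is in box 2 (prior 5/18): the host has 2 equally likely choices, so probability 1/2; weight (5/18)·(1/2) = 5/36.
If it is in box 3 (prior 5/18): the host has 3 equally likely choices, so probability 1/3; weight (5/18)·(1/3) = 5/54.
If it is in box 4 (prior 1/9): the host opened box 4, so this case is ruled out; weight (1/9)·0 = 0.
The weights sum to 43/108.
So P(the gold coin in box 3 | the host opened box 4) = (5/54) / (43/108) = 10/43.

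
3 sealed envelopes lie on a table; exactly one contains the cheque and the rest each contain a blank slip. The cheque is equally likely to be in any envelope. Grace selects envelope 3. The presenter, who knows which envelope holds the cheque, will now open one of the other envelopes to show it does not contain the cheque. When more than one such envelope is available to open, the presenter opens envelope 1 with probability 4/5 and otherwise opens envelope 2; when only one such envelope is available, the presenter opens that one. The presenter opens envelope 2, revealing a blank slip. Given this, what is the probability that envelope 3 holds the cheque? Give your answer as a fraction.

1/6

Consider each possible location of the cheque in turn.
If it is in envelope 1 (prior 1/3): only envelope 2 is available, probability 1; weight (1/3)·1 = 1/3.
If it is in envelope 2 (prior 1/3): the presenter opened envelope 2, so this case is ruled out; weight (1/3)·0 = 0.
If it is in envelope 3 (prior 1/3): envelope 1 is available but not opened, probability 1/5; weight (1/3)·(1/5) = 1/15.
The weights sum to 2/5.
So P(the cheque in envelope 3 | the presenter opened envelope 2) = (1/15) / (2/5) = 1/6.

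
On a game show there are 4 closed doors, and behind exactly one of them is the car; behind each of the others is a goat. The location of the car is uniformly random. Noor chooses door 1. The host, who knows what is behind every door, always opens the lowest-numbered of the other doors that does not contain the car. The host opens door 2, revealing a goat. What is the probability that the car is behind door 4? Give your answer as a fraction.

Condition on the true location of the car.
If it is behind any of doors 1, 3, and 4 (prior 1/4 each): door 2 is the lowest-numbered option available, probability 1; weight (1/4)·1 = 1/4 each.
If it is behind door 2 (prior 1/4): the host opened door 2, so this case is ruled out; weight (1/4)·0 = 0.
The weights sum to 3/4.
So P(the car behind door 4 | the host opened door 2) = (1/4) / (3/4) = 1/3.

1/3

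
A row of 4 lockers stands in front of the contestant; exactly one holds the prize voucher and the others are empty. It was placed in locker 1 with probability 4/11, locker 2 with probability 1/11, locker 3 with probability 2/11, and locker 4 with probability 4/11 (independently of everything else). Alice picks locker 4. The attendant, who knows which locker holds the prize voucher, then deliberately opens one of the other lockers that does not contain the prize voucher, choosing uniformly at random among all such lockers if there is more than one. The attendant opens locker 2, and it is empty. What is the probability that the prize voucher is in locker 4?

Consider each possible location of the prize voucher in turn.
If it is in locker 1 (prior 4/11): the attendant has 2 equally likely choices, so probability 1/2; weight (4/11)·(1/2) = 2/11.
If it is in locker 2 (prior 1/11): the attendant opened locker 2, so this case is ruled out; weight (1/11)·0 = 0.
If it is in locker 3 (prior 2/11): the attendant has 2 equally likely choices, so probability 1/2; weight (2/11)·(1/2) = 1/11.
If it is in locker 4 (prior 4/11): the attendant has 3 equally likely choices, so probability 1/3; weight (4/11)·(1/3) = 4/33.
The weights sum to 13/33.
So P(the prize voucher in locker 4 | the attendant opened locker 2) = (4/33) / (13/33) = 4/13.

4/13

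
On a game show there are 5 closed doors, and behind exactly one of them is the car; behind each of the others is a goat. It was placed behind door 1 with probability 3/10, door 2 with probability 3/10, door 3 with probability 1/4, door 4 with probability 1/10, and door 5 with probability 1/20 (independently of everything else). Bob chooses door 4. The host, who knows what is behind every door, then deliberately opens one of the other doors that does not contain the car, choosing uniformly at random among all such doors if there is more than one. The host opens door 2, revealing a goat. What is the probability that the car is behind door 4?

Condition on the true location of the car.
If it is behind door 1 (prior 3/10): the host has 3 equally likely choices, so probability 1/3; weight (3/10)·(1/3) = 1/10.
If it is behind door 2 (prior 3/10): the host opened door 2, so this case is ruled out; weight (3/10)·0 = 0.
If it is behind door 3 (prior 1/4): the host has 3 equally likely choices, so probability 1/3; weight (1/4)·(1/3) = 1/12.
If it is behind door 4 (prior 1/10): the host has 4 equally likely choices, so probability 1/4; weight (1/10)·(1/4) = 1/40.
If it is behind door 5 (prior 1/20): the host has 3 equally likely choices, so probability 1/3; weight (1/20)·(1/3) = 1/60.
The weights sum to 9/40.
So P(the car behind door 4 | the host opened door 2) = (1/40) / (9/40) = 1/9.

1/9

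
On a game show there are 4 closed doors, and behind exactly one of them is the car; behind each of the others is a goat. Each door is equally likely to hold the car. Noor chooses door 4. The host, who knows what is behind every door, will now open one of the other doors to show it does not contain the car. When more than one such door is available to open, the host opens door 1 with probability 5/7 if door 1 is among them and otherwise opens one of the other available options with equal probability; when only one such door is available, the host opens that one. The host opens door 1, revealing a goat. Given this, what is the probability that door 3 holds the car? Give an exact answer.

Consider each possible location of the car in turn.
If it is behind door 1 (prior 1/4): the host opened door 1, so this case is ruled out; weight (1/4)·0 = 0.
If it is behind any of doors 2, 3, and 4 (prior 1/4 each): door 1 is available, opened with probability 5/7; weight (1/4)·(5/7) = 5/28 each.
The weights sum to 15/28.
So P(the car behind door 3 | the host opened door 1) = (5/28) / (15/28) = 1/3.

1/3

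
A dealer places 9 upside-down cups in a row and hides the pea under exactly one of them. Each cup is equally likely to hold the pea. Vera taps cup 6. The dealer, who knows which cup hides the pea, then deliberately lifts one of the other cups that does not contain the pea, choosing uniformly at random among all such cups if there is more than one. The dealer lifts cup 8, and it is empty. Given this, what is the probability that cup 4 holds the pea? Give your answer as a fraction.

Condition on the true location of the pea.
If it is under any of cups 1, 2, 3, 4, 5, 7, and 9 (prior 1/9 each): the dealer has 7 equally likely choices, so probability 1/7; weight (1/9)·(1/7) = 1/63 each.
If it is under cup 6 (prior 1/9): the dealer has 8 equally likely choices, so probability 1/8; weight (1/9)·(1/8) = 1/72.
If it is under cup 8 (prior 1/9): the dealer opened cup 8, so this case is ruled out; weight (1/9)·0 = 0.
The weights sum to 1/8.
So P(the pea under cup 4 | the dealer opened cup 8) = (1/63) / (1/8) = 8/63.

8/63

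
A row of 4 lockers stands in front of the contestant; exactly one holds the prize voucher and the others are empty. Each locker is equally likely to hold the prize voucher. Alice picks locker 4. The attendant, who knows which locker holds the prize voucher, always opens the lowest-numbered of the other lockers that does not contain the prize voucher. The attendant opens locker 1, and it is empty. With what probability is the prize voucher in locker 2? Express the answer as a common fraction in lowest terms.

1/3

Condition on the true location of the prize voucher.
If it is in locker 1 (prior 1/4): the attendant opened locker 1, so this case is ruled out; weight (1/4)·0 = 0.
If it is in any of lockers 2, 3, and 4 (prior 1/4 each): locker 1 is the lowest-numbered option available, probability 1; weight (1/4)·1 = 1/4 each.
The weights sum to 3/4.
So P(the prize voucher in locker 2 | the attendant opened locker 1) = (1/4) / (3/4) = 1/3.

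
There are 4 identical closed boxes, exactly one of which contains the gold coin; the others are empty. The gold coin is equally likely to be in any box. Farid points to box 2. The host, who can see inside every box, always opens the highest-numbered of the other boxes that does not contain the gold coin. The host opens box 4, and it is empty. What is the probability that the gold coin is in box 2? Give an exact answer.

1/3

Condition on the true location of the gold coin.
If it is in any of boxes 1, 2, and 3 (prior 1/4 each): box 4 is the highest-numbered option available, probability 1; weight (1/4)·1 = 1/4 each.
If it is in box 4 (prior 1/4): the host opened box 4, so this case is ruled out; weight (1/4)·0 = 0.
The weights sum to 3/4.
So P(the gold coin in box 2 | the host opened box 4) = (1/4) / (3/4) = 1/3.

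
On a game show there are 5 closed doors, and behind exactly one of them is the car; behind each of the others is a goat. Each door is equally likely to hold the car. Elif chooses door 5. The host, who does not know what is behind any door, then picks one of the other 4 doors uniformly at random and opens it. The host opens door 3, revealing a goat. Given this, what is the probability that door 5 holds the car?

Apply Bayes' rule, conditioning on where the car actually is.
If it is behind any of doors 1, 2, 4, and 5 (prior 1/5 each): the host picks door 3 with probability 1/4 regardless, and it is not the prize; weight (1/5)·(1/4) = 1/20 each.
If it is behind door 3 (prior 1/5): the host opened door 3, so this case is ruled out; weight (1/5)·0 = 0.
The weights sum to 1/5.
So P(the car behind door 5 | the host opened door 3) = (1/20) / (1/5) = 1/4.

1/4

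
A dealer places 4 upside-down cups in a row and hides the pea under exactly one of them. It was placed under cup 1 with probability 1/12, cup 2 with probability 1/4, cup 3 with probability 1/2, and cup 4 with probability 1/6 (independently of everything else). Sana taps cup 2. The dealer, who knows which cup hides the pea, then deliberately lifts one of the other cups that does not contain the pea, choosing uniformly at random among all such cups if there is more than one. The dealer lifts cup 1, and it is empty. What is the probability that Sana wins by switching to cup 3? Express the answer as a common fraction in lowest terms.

3/5

Consider each possible location of the pea in turn.
If it is under cup 1 (prior 1/12): the dealer opened cup 1, so this case is ruled out; weight (1/12)·0 = 0.
If it is under cup 2 (prior 1/4): the dealer has 3 equally likely choices, so probability 1/3; weight (1/4)·(1/3) = 1/12.
If it is under cup 3 (prior 1/2): the dealer has 2 equally likely choices, so probability 1/2; weight (1/2)·(1/2) = 1/4.
If it is under cup 4 (prior 1/6): the dealer has 2 equally likely choices, so probability 1/2; weight (1/6)·(1/2) = 1/12.
The weights sum to 5/12.
So P(the pea under cup 3 | the dealer opened cup 1) = (1/4) / (5/12) = 3/5.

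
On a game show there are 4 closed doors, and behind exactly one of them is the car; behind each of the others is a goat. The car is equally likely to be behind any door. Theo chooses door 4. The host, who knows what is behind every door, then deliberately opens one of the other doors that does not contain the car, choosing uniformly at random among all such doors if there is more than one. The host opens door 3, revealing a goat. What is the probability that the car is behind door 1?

Condition on the true location of the car.
If it is behind either of doors 1 and 2 (prior 1/4 each): the host has 2 equally likely choices, so probability 1/2; weight (1/4)·(1/2) = 1/8 each.
If it is behind door 3 (prior 1/4): the host opened door 3, so this case is ruled out; weight (1/4)·0 = 0.
If it is behind door 4 (prior 1/4): the host has 3 equally likely choices, so probability 1/3; weight (1/4)·(1/3) = 1/12.
The weights sum to 1/3.
So P(the car behind door 1 | the host opened door 3) = (1/8) / (1/3) = 3/8.

3/8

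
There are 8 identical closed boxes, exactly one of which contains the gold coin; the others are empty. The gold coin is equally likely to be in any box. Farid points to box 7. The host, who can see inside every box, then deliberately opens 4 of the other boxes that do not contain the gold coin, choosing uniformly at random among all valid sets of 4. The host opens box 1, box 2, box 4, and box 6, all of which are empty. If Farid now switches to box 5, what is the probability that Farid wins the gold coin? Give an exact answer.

7/24

Consider each possible location of the gold coin in turn.
If it is in any of boxes 1, 2, 4, and 6 (prior 1/8 each): that box was opened and seen not to hold the prize — ruled out; weight (1/8)·0 = 0 each.
If it is in any of boxes 3, 5, and 8 (prior 1/8 each): the host has 15 equally likely choices, so probability 1/15; weight (1/8)·(1/15) = 1/120 each.
If it is in box 7 (prior 1/8): the host has 35 equally likely choices, so probability 1/35; weight (1/8)·(1/35) = 1/280.
The weights sum to 1/35.
So P(the gold coin in box 5 | the host opened box 1, box 2, box 4, and box 6) = (1/120) / (1/35) = 7/24.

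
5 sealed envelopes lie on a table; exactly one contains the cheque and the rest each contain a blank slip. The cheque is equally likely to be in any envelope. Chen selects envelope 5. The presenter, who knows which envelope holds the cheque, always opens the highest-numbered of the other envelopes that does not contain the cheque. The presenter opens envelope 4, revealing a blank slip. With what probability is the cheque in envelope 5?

1/4

Consider each possible location of the cheque in turn.
If it is in any of envelopes 1, 2, 3, and 5 (prior 1/5 each): envelope 4 is the highest-numbered option available, probability 1; weight (1/5)·1 = 1/5 each.
If it is in envelope 4 (prior 1/5): the presenter opened envelope 4, so this case is ruled out; weight (1/5)·0 = 0.
The weights sum to 4/5.
So P(the cheque in envelope 5 | the presenter opened envelope 4) = (1/5) / (4/5) = 1/4.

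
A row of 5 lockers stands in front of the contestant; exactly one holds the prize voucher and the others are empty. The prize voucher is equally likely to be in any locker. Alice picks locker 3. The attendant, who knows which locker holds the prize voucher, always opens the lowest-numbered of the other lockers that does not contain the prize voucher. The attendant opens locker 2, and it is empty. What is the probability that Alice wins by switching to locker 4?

0

Condition on the true location of the prize voucher.
If it is in locker 1 (prior 1/5): locker 2 is the lowest-numbered option available, probability 1; weight (1/5)·1 = 1/5.
If it is in locker 2 (prior 1/5): the attendant opened locker 2, so this case is ruled out; weight (1/5)·0 = 0.
If it is in any of lockers 3, 4, and 5 (prior 1/5 each): the attendant would have opened locker 1 instead, probability 0; weight (1/5)·0 = 0 each.
The weights sum to 1/5.
So P(the prize voucher in locker 4 | the attendant opened locker 2) = 0 / (1/5) = 0.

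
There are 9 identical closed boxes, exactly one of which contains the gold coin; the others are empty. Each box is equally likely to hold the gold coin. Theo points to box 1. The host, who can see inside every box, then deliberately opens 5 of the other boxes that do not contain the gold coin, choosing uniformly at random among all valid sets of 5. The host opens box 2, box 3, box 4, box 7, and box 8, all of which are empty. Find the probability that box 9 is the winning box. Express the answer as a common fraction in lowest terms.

8/27

Condition on the true location of the gold coin.
If it is in box 1 (prior 1/9): the host has 56 equally likely choices, so probability 1/56; weight (1/9)·(1/56) = 1/504.
If it is in any of boxes 2, 3, 4, 7, and 8 (prior 1/9 each): that box was opened and seen not to hold the prize — ruled out; weight (1/9)·0 = 0 each.
If it is in any of boxes 5, 6, and 9 (prior 1/9 each): the host has 21 equally likely choices, so probability 1/21; weight (1/9)·(1/21) = 1/189 each.
The weights sum to 1/56.
So P(the gold coin in box 9 | the host opened box 2, box 3, box 4, box 7, and box 8) = (1/189) / (1/56) = 8/27.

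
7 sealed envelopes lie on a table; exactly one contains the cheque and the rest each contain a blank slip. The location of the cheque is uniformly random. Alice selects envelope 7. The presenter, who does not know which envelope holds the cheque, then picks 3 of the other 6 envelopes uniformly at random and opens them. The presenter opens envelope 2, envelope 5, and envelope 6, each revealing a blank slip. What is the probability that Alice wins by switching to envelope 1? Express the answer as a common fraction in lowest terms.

1/4

Apply Bayes' rule, conditioning on where the cheque actually is.
If it is in any of envelopes 1, 3, 4, and 7 (prior 1/7 each): the presenter picks exactly this set with probability 1/20 regardless, and none is the prize; weight (1/7)·(1/20) = 1/140 each.
If it is in any of envelopes 2, 5, and 6 (prior 1/7 each): that envelope was opened and seen not to hold the prize — ruled out; weight (1/7)·0 = 0 each.
The weights sum to 1/35.
So P(the cheque in envelope 1 | the presenter opened envelope 2, envelope 5, and envelope 6) = (1/140) / (1/35) = 1/4.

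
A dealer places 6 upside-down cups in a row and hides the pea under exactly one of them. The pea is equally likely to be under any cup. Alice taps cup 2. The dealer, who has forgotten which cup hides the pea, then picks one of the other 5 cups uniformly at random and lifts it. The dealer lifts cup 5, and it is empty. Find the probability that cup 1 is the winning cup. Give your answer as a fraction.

Because the dealer chose which cup to lift without knowing where the pea is, the choice is independent of the prize location. Learning that cup 5 does not hold the pea simply rules out that one location and leaves the remaining 5 cups still equally likely by symmetry.
So P(the pea under cup 1) = 1/5.

1/5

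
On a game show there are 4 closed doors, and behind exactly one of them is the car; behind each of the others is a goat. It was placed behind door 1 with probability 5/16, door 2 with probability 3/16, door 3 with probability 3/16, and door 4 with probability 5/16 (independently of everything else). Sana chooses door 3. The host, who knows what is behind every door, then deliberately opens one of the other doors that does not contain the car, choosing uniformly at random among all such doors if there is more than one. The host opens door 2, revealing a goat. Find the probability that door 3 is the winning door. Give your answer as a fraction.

Condition on the true location of the car.
If it is behind either of doors 1 and 4 (prior 5/16 each): the host has 2 equally likely choices, so probability 1/2; weight (5/16)·(1/2) = 5/32 each.
If it is behind door 2 (prior 3/16): the host opened door 2, so this case is ruled out; weight (3/16)·0 = 0.
If it is behind door 3 (prior 3/16): the host has 3 equally likely choices, so probability 1/3; weight (3/16)·(1/3) = 1/16.
The weights sum to 3/8.
So P(the car behind door 3 | the host opened door 2) = (1/16) / (3/8) = 1/6.

1/6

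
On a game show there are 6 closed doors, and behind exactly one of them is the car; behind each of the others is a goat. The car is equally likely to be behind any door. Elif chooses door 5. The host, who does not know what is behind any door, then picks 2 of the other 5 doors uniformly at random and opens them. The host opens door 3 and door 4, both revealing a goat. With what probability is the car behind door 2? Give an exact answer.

1/4

Condition on the true location of the car.
If it is behind any of doors 1, 2, 5, and 6 (prior 1/6 each): the host picks exactly this set with probability 1/10 regardless, and none is the prize; weight (1/6)·(1/10) = 1/60 each.
If it is behind either of doors 3 and 4 (prior 1/6 each): that door was opened and seen not to hold the prize — ruled out; weight (1/6)·0 = 0 each.
The weights sum to 1/15.
So P(the car behind door 2 | the host opened door 3 and door 4) = (1/60) / (1/15) = 1/4.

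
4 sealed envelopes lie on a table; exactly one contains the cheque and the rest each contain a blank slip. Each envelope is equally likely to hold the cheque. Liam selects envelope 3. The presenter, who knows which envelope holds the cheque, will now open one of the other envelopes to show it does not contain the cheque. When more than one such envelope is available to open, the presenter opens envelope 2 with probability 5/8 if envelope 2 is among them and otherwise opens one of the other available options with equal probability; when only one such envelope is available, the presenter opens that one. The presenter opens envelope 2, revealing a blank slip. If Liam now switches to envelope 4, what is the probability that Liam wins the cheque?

Condition on the true location of the cheque.
If it is in any of envelopes 1, 3, and 4 (prior 1/4 each): envelope 2 is available, opened with probability 5/8; weight (1/4)·(5/8) = 5/32 each.
If it is in envelope 2 (prior 1/4): the presenter opened envelope 2, so this case is ruled out; weight (1/4)·0 = 0.
The weights sum to 15/32.
So P(the cheque in envelope 4 | the presenter opened envelope 2) = (5/32) / (15/32) = 1/3.

1/3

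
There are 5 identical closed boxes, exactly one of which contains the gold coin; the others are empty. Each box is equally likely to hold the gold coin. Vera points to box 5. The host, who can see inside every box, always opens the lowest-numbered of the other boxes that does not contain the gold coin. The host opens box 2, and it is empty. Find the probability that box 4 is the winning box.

0

Apply Bayes' rule, conditioning on where the gold coin actually is.
If it is in box 1 (prior 1/5): box 2 is the lowest-numbered option available, probability 1; weight (1/5)·1 = 1/5.
If it is in box 2 (prior 1/5): the host opened box 2, so this case is ruled out; weight (1/5)·0 = 0.
If it is in any of boxes 3, 4, and 5 (prior 1/5 each): the host would have opened box 1 instead, probability 0; weight (1/5)·0 = 0 each.
The weights sum to 1/5.
So P(the gold coin in box 4 | the host opened box 2) = 0 / (1/5) = 0.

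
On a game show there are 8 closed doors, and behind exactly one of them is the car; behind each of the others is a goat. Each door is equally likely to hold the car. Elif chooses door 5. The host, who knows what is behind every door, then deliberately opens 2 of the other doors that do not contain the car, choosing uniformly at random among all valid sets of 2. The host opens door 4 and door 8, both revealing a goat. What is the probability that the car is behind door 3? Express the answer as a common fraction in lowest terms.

7/40

Apply Bayes' rule, conditioning on where the car actually is.
If it is behind any of doors 1, 2, 3, 6, and 7 (prior 1/8 each): the host has 15 equally likely choices, so probability 1/15; weight (1/8)·(1/15) = 1/120 each.
If it is behind either of doors 4 and 8 (prior 1/8 each): that door was opened and seen not to hold the prize — ruled out; weight (1/8)·0 = 0 each.
If it is behind door 5 (prior 1/8): the host has 21 equally likely choices, so probability 1/21; weight (1/8)·(1/21) = 1/168.
The weights sum to 1/21.
So P(the car behind door 3 | the host opened door 4 and door 8) = (1/120) / (1/21) = 7/40.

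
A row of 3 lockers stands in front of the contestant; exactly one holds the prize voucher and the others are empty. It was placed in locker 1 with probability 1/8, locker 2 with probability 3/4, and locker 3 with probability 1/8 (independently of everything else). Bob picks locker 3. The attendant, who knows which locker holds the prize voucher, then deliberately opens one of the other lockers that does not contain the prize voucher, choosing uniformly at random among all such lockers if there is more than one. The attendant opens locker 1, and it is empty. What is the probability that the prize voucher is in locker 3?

1/13

Condition on the true location of the prize voucher.
If it is in locker 1 (prior 1/8): the attendant opened locker 1, so this case is ruled out; weight (1/8)·0 = 0.
If it is in locker 2 (prior 3/4): the attendant has no choice, probability 1; weight (3/4)·1 = 3/4.
If it is in locker 3 (prior 1/8): the attendant has 2 equally likely choices, so probability 1/2; weight (1/8)·(1/2) = 1/16.
The weights sum to 13/16.
So P(the prize voucher in locker 3 | the attendant opened locker 1) = (1/16) / (13/16) = 1/13.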